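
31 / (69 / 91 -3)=-2821 / 204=-13.83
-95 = -95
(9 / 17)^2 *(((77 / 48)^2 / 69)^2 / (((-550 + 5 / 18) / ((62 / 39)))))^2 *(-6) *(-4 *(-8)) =-1187542576177321441 / 1363934977247802588187852800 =-0.00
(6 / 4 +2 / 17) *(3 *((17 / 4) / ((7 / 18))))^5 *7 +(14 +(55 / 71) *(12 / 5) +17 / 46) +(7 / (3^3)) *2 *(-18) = 322912340349378167 / 752799936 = 428948416.32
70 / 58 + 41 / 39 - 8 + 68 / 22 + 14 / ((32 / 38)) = 1390813 / 99528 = 13.97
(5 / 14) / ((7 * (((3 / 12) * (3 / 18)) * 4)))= 15 / 49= 0.31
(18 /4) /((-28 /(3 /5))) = -27 /280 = -0.10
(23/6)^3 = 12167/216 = 56.33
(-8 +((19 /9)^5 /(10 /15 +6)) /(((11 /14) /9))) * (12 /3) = 30816266 /120285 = 256.19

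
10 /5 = 2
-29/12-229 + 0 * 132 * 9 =-2777/12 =-231.42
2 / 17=0.12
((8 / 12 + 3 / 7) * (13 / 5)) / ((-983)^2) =0.00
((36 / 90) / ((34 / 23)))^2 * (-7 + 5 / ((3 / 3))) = -1058 / 7225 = -0.15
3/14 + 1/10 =11/35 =0.31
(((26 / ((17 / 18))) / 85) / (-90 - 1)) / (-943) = 0.00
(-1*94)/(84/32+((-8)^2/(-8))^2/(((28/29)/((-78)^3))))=5264/1761536877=0.00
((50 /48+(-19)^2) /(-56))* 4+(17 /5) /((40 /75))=-19.49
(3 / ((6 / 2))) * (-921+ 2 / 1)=-919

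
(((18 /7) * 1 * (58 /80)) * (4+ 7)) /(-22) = -261 /280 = -0.93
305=305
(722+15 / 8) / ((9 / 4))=321.72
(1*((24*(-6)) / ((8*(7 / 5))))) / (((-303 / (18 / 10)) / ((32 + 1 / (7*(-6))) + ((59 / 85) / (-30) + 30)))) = 9952758 / 2103325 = 4.73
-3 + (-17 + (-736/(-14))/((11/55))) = 1700/7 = 242.86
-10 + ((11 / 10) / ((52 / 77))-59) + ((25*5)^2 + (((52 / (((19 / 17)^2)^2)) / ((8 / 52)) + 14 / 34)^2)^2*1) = 27793972458744790461769410245434807287 / 12527275957342269523860096520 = 2218676474.71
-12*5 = -60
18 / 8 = 9 / 4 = 2.25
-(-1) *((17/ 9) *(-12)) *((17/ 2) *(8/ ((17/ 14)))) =-1269.33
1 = 1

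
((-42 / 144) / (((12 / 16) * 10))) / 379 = -7 / 68220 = -0.00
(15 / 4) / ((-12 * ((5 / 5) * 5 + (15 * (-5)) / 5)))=1 / 32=0.03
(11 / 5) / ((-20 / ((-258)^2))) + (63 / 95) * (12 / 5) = -3477213 / 475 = -7320.45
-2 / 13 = -0.15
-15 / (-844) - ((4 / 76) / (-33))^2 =5896091 / 331800876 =0.02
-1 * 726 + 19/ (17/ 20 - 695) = -10079438/ 13883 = -726.03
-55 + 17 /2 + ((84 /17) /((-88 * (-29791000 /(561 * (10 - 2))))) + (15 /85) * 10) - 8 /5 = -2933295802 /63305875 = -46.34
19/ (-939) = -19/ 939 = -0.02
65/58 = 1.12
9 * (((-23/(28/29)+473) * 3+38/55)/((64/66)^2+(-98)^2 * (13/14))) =1849955679/1359781640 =1.36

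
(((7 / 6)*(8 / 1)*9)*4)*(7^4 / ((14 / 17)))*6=5877648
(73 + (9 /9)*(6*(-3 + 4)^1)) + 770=849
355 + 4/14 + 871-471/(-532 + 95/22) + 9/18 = 199529643/162526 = 1227.68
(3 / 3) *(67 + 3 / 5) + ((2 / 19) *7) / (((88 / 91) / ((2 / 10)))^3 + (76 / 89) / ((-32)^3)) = 398887159357925082 / 5900128698044345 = 67.61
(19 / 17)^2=361 / 289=1.25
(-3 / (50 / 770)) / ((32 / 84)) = -4851 / 40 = -121.28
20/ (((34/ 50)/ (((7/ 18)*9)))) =1750/ 17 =102.94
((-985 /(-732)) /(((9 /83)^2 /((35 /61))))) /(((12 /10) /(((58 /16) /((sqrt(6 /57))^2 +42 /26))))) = 340240028765 /2951318592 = 115.28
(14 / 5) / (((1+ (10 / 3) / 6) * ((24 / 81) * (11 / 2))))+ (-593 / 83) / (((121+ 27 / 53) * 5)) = 32126371 / 29398600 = 1.09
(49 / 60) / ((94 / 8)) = 49 / 705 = 0.07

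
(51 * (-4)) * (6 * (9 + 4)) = -15912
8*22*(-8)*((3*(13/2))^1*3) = -82368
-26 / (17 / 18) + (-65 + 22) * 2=-1930 / 17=-113.53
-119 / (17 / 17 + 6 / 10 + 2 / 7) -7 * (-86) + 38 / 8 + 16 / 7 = 504439 / 924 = 545.93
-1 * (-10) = 10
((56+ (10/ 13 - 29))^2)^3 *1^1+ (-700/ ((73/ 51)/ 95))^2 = 67314026420453821969/ 25722065161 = 2616975969.82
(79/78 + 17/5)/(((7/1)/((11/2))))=18931/5460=3.47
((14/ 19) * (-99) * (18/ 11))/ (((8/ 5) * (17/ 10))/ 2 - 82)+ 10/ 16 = 40/ 19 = 2.11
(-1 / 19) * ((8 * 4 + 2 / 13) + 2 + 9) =-561 / 247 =-2.27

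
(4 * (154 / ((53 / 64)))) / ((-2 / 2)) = -39424 / 53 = -743.85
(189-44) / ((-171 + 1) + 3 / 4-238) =-580 / 1629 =-0.36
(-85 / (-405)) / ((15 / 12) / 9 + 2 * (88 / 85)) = 5780 / 60849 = 0.09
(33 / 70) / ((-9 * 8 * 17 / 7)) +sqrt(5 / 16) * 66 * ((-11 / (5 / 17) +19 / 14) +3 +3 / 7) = -75339 * sqrt(5) / 140 - 11 / 4080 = -1203.31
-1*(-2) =2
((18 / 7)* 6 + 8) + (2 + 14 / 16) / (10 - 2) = 10657 / 448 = 23.79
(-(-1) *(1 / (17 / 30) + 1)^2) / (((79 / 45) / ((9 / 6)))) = 298215 / 45662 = 6.53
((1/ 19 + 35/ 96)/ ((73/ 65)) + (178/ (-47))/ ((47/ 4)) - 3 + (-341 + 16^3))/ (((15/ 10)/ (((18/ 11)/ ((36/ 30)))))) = 3410.95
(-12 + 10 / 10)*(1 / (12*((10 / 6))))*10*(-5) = 55 / 2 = 27.50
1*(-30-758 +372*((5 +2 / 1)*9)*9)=210136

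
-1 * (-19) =19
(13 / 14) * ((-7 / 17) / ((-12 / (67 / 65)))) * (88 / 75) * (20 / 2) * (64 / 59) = 94336 / 225675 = 0.42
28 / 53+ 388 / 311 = 29272 / 16483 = 1.78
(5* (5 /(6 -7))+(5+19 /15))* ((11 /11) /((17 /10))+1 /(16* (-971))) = -14550461 /1320560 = -11.02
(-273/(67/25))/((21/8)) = -2600/67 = -38.81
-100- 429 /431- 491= -255150 /431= -592.00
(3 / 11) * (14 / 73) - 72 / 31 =-56514 / 24893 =-2.27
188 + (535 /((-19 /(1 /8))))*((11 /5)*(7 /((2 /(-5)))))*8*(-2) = -37623 /19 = -1980.16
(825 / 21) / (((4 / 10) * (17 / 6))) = 4125 / 119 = 34.66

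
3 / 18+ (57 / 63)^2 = 869 / 882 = 0.99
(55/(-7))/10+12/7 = 13/14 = 0.93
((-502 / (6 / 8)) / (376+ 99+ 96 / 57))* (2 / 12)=-19076 / 81513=-0.23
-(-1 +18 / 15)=-1 / 5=-0.20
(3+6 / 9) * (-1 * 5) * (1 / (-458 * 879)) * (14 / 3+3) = 1265 / 3623238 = 0.00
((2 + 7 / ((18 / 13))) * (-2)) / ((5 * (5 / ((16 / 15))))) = -2032 / 3375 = -0.60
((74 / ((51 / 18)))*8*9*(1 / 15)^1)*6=63936 / 85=752.19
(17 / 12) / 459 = 1 / 324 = 0.00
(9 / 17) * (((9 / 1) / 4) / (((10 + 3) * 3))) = 27 / 884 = 0.03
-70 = -70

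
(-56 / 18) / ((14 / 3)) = -2 / 3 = -0.67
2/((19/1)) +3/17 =91/323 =0.28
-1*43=-43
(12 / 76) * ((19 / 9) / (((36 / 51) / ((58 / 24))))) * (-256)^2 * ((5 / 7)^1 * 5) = 50483200 / 189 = 267106.88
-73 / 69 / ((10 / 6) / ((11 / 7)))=-803 / 805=-1.00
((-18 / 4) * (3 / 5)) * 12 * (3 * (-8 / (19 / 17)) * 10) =132192 / 19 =6957.47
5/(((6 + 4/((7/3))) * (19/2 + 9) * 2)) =35/1998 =0.02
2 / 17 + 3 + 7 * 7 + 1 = 53.12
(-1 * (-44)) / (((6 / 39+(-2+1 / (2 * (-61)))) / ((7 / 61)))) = -8008 / 2941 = -2.72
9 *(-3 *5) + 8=-127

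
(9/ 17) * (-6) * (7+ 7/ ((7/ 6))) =-702/ 17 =-41.29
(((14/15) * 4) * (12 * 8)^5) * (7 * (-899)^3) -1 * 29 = -774105321005893288081/5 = -154821064201178657616.20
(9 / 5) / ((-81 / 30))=-2 / 3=-0.67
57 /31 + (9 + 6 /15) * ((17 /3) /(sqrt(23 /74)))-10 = -253 /31 + 799 * sqrt(1702) /345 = 87.38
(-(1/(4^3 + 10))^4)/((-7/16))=1/13119127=0.00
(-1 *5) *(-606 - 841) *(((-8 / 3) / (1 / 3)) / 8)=-7235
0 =0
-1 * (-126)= 126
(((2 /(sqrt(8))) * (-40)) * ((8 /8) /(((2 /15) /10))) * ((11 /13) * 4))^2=8712000000 /169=51550295.86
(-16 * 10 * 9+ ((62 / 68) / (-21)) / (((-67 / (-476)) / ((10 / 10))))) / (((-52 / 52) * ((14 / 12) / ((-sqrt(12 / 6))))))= -579004 * sqrt(2) / 469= -1745.92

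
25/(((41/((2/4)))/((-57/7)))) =-2.48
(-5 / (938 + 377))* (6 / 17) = -6 / 4471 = -0.00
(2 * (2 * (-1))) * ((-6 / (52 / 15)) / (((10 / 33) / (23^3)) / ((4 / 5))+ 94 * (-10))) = -14454396 / 1962585703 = -0.01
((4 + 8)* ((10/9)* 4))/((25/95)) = 608/3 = 202.67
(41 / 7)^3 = 68921 / 343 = 200.94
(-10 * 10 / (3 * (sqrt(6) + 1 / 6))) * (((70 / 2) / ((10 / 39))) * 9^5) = -102697586.82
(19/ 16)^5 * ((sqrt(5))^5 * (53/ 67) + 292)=3280831175 * sqrt(5)/ 70254592 + 180755227/ 262144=793.95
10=10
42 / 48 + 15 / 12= 2.12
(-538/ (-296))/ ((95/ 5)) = 269/ 2812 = 0.10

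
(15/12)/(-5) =-1/4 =-0.25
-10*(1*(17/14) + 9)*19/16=-13585/112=-121.29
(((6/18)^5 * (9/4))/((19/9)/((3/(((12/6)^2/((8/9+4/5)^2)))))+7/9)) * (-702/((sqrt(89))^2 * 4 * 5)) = -0.00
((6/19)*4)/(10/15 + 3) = 72/209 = 0.34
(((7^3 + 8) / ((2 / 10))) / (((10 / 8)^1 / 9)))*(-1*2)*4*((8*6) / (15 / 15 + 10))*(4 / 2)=-9704448 / 11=-882222.55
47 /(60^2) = 47 /3600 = 0.01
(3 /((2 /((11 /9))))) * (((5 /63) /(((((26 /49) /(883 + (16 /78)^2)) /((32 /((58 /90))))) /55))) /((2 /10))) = 3306528.03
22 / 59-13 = -745 / 59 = -12.63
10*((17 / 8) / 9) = 85 / 36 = 2.36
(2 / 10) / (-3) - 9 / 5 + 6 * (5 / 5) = 62 / 15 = 4.13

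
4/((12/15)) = 5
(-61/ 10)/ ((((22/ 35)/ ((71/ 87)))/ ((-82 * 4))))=2485994/ 957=2597.69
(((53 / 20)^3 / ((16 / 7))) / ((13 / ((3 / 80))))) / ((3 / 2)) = 1042139 / 66560000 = 0.02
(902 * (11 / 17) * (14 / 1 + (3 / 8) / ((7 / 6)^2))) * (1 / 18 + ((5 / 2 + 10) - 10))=159630097 / 7497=21292.53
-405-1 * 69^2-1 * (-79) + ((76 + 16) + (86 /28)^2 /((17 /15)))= -16615605 /3332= -4986.68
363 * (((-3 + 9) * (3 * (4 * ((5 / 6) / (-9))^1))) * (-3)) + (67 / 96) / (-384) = 267632573 / 36864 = 7260.00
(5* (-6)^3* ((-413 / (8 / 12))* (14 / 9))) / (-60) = -17346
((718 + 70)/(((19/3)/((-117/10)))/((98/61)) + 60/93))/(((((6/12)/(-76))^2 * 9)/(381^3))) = 362978274798648.01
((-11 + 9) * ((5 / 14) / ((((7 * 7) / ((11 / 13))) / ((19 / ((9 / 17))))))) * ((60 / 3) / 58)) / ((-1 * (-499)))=-177650 / 580735701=-0.00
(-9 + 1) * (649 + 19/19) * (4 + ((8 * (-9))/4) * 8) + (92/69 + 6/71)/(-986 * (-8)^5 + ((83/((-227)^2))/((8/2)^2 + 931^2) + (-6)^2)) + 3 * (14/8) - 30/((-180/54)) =895088344412632164875394019/1229492890300675035660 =728014.25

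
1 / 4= 0.25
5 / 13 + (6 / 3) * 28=733 / 13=56.38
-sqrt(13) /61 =-0.06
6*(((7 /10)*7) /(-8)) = -147 /40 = -3.68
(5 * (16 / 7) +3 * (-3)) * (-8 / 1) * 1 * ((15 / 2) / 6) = -170 / 7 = -24.29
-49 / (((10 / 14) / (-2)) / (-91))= -62426 / 5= -12485.20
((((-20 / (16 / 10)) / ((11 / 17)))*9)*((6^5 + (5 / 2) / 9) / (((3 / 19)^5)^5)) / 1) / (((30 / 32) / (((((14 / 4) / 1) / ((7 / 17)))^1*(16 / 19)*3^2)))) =-31706515702324091961133226670820806789920 / 3106724901291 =-10205768682366579864280220000.00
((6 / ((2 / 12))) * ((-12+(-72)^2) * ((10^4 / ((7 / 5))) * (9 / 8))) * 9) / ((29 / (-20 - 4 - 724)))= -70506255600000 / 203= -347321456157.64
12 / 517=0.02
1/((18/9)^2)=1/4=0.25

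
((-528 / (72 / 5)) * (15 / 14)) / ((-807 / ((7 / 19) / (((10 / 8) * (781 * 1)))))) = 20 / 1088643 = 0.00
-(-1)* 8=8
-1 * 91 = -91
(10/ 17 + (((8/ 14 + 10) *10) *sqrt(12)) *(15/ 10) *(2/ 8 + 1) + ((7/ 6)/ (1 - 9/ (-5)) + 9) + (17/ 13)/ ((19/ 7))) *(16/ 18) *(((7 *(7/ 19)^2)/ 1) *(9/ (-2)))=-543900 *sqrt(3)/ 361 - 181242229/ 4547517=-2649.45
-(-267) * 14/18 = 623/3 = 207.67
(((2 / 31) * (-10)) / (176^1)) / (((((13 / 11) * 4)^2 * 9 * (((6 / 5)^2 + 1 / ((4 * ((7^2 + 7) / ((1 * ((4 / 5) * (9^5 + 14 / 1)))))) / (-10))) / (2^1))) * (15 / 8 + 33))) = 9625 / 19411274233143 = 0.00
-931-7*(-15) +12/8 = -1649/2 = -824.50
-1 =-1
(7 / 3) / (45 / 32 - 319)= -224 / 30489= -0.01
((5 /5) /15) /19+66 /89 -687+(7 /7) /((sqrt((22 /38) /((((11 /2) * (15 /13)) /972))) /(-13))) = -17406856 /25365 -sqrt(2470) /36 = -687.64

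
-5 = -5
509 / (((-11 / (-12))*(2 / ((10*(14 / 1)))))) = 427560 / 11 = 38869.09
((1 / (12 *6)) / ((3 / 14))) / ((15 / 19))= 133 / 1620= 0.08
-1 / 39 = -0.03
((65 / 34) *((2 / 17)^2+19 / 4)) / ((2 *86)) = 357955 / 6760288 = 0.05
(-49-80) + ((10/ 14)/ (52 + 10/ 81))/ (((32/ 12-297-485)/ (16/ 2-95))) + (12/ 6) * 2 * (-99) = -36275951595/ 69097252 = -525.00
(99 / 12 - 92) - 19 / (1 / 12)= -1247 / 4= -311.75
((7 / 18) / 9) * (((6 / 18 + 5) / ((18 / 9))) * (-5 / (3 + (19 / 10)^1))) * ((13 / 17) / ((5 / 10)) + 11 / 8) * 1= -9875 / 28917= -0.34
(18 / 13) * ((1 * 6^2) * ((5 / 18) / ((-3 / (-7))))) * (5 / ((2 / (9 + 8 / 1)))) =17850 / 13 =1373.08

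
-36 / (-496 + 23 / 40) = 1440 / 19817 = 0.07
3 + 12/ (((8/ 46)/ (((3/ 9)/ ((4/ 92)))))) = 532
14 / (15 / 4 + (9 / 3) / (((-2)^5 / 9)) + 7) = 448 / 317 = 1.41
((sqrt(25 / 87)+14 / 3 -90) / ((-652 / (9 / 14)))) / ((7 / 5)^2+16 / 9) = 21600 / 959581 -3375 * sqrt(87) / 222622792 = 0.02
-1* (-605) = 605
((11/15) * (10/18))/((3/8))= 88/81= 1.09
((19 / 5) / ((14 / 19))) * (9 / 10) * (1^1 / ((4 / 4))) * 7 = 3249 / 100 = 32.49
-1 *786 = -786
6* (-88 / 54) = -88 / 9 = -9.78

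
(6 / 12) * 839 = 839 / 2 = 419.50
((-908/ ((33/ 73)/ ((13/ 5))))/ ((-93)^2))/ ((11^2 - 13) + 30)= -430846/ 98468865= -0.00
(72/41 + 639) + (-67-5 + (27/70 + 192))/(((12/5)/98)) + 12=913235/164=5568.51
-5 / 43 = -0.12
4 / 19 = 0.21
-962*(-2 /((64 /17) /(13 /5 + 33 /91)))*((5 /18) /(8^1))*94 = 9962731 /2016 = 4941.83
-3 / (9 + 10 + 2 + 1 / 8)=-0.14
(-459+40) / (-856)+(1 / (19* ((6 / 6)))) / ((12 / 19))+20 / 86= 88933 / 110424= 0.81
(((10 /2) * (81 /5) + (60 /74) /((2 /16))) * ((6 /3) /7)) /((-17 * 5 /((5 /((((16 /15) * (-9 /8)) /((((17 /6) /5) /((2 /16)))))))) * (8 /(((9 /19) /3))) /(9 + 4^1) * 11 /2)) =0.26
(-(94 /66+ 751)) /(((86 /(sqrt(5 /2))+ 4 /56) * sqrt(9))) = 1738100 /287023473 - 418534480 * sqrt(10) /287023473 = -4.61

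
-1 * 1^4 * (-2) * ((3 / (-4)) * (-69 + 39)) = 45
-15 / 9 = -5 / 3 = -1.67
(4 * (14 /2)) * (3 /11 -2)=-532 /11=-48.36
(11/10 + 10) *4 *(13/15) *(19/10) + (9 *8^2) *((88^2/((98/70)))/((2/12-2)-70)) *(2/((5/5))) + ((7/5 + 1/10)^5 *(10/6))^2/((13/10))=-88511.87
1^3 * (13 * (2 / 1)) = 26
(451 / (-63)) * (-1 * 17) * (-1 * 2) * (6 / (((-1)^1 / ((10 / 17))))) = 18040 / 21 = 859.05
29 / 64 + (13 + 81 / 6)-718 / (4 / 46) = -526723 / 64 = -8230.05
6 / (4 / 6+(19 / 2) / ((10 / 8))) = 45 / 62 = 0.73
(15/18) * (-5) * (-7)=175/6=29.17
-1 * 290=-290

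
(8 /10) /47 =4 /235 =0.02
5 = 5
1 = 1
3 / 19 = 0.16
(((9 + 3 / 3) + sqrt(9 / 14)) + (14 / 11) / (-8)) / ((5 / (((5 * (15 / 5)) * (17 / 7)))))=153 * sqrt(14) / 98 + 22083 / 308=77.54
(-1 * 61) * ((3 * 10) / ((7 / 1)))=-1830 / 7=-261.43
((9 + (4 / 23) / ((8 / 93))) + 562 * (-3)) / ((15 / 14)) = -179781 / 115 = -1563.31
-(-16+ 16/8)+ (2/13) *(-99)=-16/13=-1.23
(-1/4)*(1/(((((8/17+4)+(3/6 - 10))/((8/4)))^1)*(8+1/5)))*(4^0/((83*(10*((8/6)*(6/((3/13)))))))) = 17/40345968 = 0.00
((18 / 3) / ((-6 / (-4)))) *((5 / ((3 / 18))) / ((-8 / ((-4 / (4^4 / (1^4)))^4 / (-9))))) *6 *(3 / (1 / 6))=45 / 4194304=0.00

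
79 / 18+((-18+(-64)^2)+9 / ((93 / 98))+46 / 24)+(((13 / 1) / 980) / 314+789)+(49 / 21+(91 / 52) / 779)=326718006030313 / 66880172520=4885.13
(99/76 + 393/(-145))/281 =-15513/3096620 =-0.01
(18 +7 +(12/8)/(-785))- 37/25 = 184617/7850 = 23.52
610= 610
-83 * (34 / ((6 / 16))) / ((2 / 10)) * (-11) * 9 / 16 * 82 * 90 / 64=429543675 / 16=26846479.69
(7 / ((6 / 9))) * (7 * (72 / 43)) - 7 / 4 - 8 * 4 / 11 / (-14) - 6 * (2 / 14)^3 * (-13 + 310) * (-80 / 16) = 147.50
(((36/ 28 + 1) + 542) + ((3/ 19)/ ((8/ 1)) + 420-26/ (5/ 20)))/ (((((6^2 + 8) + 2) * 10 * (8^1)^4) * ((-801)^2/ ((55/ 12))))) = 113135/ 34685317545984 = 0.00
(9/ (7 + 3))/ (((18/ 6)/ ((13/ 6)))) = 13/ 20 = 0.65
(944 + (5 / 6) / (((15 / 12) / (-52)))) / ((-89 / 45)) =-40920 / 89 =-459.78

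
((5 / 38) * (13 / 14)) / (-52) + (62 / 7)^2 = 1168541 / 14896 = 78.45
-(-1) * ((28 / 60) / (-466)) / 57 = -7 / 398430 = -0.00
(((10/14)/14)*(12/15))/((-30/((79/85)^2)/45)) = -0.05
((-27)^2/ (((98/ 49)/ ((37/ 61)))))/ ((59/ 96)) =1294704/ 3599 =359.74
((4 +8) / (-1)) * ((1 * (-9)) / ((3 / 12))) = 432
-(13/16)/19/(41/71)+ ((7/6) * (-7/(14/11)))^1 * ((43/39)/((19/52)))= -2180323/112176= -19.44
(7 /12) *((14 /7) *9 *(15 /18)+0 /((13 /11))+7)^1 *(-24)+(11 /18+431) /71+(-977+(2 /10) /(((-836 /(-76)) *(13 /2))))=-1278.92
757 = 757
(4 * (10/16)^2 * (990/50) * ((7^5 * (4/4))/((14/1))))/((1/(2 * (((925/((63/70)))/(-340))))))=-122150875/544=-224542.05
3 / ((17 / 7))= 21 / 17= 1.24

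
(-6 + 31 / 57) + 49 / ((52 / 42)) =50567 / 1482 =34.12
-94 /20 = -47 /10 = -4.70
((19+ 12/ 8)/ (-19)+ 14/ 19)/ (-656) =13/ 24928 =0.00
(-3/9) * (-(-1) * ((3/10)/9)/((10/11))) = -11/900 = -0.01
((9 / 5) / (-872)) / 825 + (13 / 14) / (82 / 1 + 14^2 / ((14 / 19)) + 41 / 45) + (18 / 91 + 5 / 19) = 15090466014413 / 32549287771000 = 0.46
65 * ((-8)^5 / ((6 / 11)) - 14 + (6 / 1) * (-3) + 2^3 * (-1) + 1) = -3907388.33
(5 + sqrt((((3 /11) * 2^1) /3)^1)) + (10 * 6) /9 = sqrt(22) /11 + 35 /3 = 12.09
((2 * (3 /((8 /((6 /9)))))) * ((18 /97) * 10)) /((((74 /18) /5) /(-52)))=-210600 /3589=-58.68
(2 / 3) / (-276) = -0.00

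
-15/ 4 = -3.75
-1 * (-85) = 85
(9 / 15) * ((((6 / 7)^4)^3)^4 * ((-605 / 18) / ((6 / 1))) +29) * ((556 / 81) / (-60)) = -147933794667135767973125784984762356952643391 / 74324320640020604018491177339868161882322025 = -1.99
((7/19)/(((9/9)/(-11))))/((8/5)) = -385/152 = -2.53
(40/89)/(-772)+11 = 188937/17177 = 11.00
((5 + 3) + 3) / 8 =11 / 8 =1.38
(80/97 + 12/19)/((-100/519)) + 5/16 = -5341609/737200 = -7.25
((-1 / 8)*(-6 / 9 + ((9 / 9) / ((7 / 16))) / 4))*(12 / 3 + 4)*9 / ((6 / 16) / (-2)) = -32 / 7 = -4.57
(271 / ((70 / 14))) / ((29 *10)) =271 / 1450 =0.19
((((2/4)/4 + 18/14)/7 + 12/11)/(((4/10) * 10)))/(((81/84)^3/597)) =15526378/72171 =215.13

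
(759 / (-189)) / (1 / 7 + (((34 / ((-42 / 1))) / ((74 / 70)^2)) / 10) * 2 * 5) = 346357 / 50154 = 6.91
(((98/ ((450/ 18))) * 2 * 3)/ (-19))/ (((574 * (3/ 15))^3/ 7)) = -15/ 2618998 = -0.00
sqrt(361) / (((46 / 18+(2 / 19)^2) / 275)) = 16976025 / 8339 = 2035.74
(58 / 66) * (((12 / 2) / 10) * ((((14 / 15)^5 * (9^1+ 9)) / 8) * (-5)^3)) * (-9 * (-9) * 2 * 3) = -70186032 / 1375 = -51044.39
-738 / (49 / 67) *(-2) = 98892 / 49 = 2018.20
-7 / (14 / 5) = -2.50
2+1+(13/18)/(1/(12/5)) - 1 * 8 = -49/15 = -3.27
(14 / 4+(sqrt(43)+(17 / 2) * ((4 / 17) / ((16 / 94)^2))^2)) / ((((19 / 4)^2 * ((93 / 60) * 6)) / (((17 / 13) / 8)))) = 340 * sqrt(43) / 436449+8183575 / 18621824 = 0.44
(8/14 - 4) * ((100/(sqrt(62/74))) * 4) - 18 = -9600 * sqrt(1147)/217 - 18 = -1516.28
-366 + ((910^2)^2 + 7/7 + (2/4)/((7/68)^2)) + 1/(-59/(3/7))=1982502121591172/2891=685749609682.18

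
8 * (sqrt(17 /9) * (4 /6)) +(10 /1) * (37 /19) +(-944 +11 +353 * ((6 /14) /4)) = -465875 /532 +16 * sqrt(17) /9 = -868.37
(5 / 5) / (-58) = -1 / 58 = -0.02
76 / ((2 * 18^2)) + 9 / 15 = 581 / 810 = 0.72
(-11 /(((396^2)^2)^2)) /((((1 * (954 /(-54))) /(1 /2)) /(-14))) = -7 /971232970782876696576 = -0.00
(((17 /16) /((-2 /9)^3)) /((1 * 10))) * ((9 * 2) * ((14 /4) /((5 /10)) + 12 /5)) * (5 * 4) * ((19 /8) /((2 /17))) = -1693243197 /2560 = -661423.12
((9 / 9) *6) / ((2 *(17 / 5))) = 15 / 17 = 0.88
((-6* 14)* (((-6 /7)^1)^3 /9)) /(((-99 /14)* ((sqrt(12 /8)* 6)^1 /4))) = -128* sqrt(6) /693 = -0.45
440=440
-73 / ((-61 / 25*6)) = 1825 / 366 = 4.99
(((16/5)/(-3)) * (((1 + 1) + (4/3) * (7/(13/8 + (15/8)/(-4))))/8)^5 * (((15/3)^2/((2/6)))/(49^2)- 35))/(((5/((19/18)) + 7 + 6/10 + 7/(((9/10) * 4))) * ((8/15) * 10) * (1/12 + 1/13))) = 28298826810521421947/2927498764411221840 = 9.67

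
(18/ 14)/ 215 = 9/ 1505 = 0.01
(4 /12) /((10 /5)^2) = 1 /12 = 0.08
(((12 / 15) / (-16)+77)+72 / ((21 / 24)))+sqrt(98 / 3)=7 * sqrt(6) / 3+22293 / 140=164.95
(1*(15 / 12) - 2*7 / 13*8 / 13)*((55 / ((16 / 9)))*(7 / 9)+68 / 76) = 3012039 / 205504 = 14.66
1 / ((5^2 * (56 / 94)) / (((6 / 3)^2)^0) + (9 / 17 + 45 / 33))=8789 / 147538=0.06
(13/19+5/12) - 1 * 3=-433/228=-1.90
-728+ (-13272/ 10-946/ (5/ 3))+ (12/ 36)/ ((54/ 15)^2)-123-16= -13422223/ 4860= -2761.77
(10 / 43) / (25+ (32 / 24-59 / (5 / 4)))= -150 / 13459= -0.01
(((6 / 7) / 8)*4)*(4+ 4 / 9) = 40 / 21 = 1.90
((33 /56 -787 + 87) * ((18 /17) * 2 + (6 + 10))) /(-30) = 430837 /1020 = 422.39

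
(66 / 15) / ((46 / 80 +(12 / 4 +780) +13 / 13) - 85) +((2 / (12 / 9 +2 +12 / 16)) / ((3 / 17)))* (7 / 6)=3.24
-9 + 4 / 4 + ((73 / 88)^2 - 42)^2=101868410273 / 59969536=1698.67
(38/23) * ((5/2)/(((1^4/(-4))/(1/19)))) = -0.87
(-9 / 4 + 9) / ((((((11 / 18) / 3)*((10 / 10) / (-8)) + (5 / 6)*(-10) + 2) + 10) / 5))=14580 / 1573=9.27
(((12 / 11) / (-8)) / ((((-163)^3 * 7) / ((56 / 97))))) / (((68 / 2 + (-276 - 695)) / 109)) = -1308 / 4329789904913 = -0.00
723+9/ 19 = 13746/ 19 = 723.47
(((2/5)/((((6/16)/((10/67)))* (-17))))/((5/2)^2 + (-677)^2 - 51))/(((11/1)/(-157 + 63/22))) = 217024/757923324609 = 0.00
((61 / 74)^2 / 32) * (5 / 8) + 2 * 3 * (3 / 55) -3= -205049557 / 77102080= -2.66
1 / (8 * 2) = 1 / 16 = 0.06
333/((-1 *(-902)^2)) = -333/813604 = -0.00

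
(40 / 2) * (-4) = -80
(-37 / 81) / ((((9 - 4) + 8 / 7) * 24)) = -259 / 83592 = -0.00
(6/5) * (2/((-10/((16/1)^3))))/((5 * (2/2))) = -24576/125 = -196.61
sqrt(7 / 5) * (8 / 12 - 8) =-22 * sqrt(35) / 15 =-8.68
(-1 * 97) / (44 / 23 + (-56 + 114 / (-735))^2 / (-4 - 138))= 4.78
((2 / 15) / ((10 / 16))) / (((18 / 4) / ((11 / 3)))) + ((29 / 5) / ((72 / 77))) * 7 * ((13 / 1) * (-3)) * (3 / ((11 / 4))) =-7480861 / 4050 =-1847.13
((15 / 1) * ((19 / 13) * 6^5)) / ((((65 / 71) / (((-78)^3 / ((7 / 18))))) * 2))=-795296496384 / 7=-113613785197.71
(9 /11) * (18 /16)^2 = 729 /704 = 1.04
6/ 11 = 0.55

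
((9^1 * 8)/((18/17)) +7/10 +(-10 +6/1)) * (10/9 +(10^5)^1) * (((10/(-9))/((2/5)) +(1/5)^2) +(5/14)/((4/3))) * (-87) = 52553682993323/37800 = 1390309073.90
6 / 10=3 / 5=0.60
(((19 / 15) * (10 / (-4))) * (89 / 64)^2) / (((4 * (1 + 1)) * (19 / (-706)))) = 28.44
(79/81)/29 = 79/2349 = 0.03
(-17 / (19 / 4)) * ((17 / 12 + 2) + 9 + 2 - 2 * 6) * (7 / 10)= -3451 / 570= -6.05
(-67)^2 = 4489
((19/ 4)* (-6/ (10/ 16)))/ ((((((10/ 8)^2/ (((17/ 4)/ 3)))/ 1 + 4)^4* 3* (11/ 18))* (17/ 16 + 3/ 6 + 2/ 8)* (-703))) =24631345152/ 855618784488215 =0.00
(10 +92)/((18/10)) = 170/3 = 56.67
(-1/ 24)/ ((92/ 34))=-17/ 1104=-0.02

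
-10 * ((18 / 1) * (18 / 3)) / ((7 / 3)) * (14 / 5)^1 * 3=-3888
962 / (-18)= -481 / 9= -53.44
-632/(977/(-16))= 10112/977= 10.35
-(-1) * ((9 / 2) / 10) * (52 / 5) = 117 / 25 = 4.68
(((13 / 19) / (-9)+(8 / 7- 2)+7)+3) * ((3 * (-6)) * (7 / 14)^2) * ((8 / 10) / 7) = -21706 / 4655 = -4.66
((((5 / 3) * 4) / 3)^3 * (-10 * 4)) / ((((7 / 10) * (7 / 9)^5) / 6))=-1555200000 / 117649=-13218.98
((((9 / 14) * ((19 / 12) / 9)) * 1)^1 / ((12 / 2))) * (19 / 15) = 361 / 15120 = 0.02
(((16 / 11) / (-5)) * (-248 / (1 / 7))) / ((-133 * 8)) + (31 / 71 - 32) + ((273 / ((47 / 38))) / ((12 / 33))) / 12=517339769 / 27897320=18.54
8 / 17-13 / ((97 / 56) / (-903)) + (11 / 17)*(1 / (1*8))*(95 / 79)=7063525493 / 1042168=6777.72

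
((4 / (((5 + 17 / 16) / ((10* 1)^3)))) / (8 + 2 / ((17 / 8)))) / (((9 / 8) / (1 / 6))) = 10.93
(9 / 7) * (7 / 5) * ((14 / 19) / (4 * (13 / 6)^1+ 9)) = 378 / 5035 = 0.08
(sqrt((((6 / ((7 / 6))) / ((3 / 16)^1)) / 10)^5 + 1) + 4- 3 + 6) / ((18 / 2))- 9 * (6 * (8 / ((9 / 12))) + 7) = -5744 / 9 + sqrt(287218709785) / 385875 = -636.83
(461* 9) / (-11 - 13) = -172.88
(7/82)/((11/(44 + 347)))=2737/902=3.03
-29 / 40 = -0.72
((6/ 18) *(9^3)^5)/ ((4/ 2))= 68630377364883/ 2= 34315188682441.50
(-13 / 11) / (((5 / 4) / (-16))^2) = -53248 / 275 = -193.63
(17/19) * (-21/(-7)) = 51/19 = 2.68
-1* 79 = -79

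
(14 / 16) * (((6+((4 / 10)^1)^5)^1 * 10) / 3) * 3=65737 / 1250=52.59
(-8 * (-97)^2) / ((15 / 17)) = -1279624 / 15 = -85308.27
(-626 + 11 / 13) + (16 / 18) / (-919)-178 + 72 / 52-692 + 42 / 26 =-160440962 / 107523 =-1492.15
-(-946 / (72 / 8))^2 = -894916 / 81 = -11048.35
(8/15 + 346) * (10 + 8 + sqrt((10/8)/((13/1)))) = 2599 * sqrt(65)/195 + 31188/5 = 6345.06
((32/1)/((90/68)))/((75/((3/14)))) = 544/7875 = 0.07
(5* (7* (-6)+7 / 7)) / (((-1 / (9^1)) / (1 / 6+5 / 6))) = 1845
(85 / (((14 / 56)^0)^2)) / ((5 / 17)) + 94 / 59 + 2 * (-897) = -88701 / 59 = -1503.41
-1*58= -58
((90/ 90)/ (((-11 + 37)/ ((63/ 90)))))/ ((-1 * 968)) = -7/ 251680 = -0.00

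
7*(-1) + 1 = -6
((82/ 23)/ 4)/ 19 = 41/ 874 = 0.05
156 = 156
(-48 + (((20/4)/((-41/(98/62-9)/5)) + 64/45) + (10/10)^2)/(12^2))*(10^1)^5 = -493668188750/102951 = -4795176.24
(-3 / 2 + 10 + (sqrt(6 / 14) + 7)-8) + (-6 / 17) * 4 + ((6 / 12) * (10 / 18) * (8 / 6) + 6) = sqrt(21) / 7 + 11437 / 918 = 13.11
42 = 42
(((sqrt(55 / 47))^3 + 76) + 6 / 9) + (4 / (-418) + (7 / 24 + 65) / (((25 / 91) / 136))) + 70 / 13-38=55*sqrt(2585) / 2209 + 6595387433 / 203775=32367.29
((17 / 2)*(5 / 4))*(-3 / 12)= -85 / 32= -2.66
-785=-785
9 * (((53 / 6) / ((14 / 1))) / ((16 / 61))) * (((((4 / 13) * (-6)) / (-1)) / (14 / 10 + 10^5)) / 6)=16165 / 242670064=0.00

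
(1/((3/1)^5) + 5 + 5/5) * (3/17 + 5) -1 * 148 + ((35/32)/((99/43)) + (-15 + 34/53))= -10080740473/77067936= -130.80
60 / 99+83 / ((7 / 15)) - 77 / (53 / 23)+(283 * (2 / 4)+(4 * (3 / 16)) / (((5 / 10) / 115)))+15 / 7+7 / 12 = 3230573 / 6996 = 461.77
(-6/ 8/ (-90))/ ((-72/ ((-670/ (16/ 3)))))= 67/ 4608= 0.01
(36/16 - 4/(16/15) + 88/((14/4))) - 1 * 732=-708.36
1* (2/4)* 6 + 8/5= 23/5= 4.60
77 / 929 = 0.08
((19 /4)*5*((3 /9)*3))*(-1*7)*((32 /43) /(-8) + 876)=-6261640 /43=-145619.53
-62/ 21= -2.95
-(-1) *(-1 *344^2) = -118336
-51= -51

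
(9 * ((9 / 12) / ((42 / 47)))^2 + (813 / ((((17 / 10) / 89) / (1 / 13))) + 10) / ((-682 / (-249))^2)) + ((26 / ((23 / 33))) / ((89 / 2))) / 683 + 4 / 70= 22747669634841756271 / 51214501661202880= 444.16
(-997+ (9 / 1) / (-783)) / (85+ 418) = -86740 / 43761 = -1.98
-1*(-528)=528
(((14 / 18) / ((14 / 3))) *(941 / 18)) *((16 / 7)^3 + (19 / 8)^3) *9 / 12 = 465250161 / 2809856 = 165.58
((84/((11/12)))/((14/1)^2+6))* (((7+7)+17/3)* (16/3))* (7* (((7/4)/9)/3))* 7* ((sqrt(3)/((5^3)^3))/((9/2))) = 9066176* sqrt(3)/527291015625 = 0.00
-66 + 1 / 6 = -395 / 6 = -65.83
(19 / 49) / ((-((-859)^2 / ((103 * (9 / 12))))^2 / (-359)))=651275901 / 426863202206224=0.00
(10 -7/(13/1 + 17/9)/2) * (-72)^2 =3391632/67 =50621.37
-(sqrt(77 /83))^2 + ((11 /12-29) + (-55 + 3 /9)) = -27781 /332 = -83.68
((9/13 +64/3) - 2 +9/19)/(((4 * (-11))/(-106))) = 402535/8151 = 49.38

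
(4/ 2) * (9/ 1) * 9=162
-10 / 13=-0.77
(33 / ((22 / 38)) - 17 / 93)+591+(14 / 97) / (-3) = 5843525 / 9021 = 647.77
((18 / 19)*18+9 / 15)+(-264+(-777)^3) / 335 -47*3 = -8913641349 / 6365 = -1400414.98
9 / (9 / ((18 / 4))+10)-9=-33 / 4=-8.25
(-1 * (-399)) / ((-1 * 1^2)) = -399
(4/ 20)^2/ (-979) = -0.00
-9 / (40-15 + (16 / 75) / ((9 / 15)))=-405 / 1141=-0.35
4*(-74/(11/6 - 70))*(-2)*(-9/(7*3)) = 10656/2863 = 3.72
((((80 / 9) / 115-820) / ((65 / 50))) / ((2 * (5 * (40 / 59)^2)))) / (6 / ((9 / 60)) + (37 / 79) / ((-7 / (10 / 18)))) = -81679377983 / 23787842000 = -3.43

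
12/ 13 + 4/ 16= 61/ 52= 1.17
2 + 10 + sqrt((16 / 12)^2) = 40 / 3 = 13.33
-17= -17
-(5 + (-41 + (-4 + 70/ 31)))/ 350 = 117/ 1085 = 0.11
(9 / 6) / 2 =3 / 4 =0.75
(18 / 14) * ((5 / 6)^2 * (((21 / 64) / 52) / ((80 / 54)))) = 405 / 106496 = 0.00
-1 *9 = -9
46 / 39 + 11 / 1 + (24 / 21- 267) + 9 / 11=-759337 / 3003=-252.86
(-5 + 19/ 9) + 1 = -17/ 9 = -1.89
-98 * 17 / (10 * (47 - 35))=-833 / 60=-13.88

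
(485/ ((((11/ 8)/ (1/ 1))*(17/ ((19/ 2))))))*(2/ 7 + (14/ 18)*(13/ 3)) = 25470260/ 35343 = 720.66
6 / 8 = 3 / 4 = 0.75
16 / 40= 2 / 5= 0.40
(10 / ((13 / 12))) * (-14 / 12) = -140 / 13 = -10.77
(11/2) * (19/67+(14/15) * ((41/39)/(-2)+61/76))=8881609/2978820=2.98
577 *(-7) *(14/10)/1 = -5654.60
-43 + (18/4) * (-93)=-461.50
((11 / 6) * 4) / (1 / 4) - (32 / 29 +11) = 1499 / 87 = 17.23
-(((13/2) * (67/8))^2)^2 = -575536166881/65536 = -8781984.97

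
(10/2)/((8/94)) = 58.75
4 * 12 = 48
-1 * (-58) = 58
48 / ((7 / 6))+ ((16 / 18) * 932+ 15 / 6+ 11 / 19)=2089163 / 2394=872.67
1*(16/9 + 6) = 70/9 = 7.78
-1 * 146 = -146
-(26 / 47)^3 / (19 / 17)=-0.15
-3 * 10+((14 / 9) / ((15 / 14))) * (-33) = -3506 / 45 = -77.91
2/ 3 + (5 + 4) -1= 26/ 3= 8.67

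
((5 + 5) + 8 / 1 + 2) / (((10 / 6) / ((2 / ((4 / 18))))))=108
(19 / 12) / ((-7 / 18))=-57 / 14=-4.07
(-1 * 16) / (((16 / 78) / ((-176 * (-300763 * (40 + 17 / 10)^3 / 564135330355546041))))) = -0.00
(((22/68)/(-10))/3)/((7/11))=-121/7140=-0.02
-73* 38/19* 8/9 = -1168/9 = -129.78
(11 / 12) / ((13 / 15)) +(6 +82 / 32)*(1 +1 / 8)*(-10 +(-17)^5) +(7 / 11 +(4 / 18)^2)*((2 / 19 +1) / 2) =-128429295180805 / 9389952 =-13677311.15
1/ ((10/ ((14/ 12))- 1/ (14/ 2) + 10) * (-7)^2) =1/ 903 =0.00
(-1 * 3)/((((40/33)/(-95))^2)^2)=-463651231923/4096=-113196101.54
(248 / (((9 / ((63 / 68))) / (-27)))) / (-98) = 837 / 119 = 7.03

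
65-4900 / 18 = -1865 / 9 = -207.22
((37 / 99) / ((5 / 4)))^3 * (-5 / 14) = -1620896 / 169802325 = -0.01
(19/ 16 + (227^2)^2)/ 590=4500403.12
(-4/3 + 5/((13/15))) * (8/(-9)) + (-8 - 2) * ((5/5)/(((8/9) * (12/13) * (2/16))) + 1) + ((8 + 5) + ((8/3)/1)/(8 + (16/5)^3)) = -3383993/34398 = -98.38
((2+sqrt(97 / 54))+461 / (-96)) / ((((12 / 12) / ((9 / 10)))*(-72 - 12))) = 269 / 8960 - sqrt(582) / 1680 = 0.02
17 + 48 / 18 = 59 / 3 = 19.67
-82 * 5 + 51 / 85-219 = -3142 / 5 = -628.40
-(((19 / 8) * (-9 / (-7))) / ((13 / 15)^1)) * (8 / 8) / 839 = -2565 / 610792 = -0.00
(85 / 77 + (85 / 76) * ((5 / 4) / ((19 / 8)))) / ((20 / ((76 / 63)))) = 2091 / 20482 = 0.10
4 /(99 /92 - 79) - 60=-430508 /7169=-60.05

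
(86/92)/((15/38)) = 817/345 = 2.37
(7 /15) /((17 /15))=7 /17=0.41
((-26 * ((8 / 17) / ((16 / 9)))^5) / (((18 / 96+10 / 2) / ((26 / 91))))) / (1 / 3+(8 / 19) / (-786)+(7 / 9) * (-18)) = 11463890958 / 84187287190601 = 0.00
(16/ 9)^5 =1048576/ 59049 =17.76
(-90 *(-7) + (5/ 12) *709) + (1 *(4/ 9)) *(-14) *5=32195/ 36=894.31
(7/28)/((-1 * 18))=-1/72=-0.01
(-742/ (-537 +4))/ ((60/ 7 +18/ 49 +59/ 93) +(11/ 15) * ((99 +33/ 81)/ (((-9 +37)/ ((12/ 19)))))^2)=494362089270/ 4708899375193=0.10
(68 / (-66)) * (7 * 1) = -238 / 33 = -7.21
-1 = -1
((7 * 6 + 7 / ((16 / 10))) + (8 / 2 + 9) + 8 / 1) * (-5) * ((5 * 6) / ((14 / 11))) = -63525 / 8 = -7940.62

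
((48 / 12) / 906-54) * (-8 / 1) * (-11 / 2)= -1076240 / 453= -2375.81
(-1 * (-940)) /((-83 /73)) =-68620 /83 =-826.75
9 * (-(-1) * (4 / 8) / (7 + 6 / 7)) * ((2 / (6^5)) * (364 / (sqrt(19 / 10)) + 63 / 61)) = 0.04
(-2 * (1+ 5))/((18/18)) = -12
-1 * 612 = -612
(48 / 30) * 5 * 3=24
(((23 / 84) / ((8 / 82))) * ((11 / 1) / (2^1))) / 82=253 / 1344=0.19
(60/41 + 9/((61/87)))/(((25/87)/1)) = 3111381/62525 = 49.76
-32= -32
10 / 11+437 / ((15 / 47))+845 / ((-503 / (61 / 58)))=6587123821 / 4813710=1368.41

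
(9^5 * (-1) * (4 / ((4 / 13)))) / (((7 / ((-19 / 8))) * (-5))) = -14585103 / 280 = -52089.65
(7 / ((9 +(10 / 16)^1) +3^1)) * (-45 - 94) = -7784 / 101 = -77.07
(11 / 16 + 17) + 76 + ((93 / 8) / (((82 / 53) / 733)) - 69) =226822 / 41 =5532.24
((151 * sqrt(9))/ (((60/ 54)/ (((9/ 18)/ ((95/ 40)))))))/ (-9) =-906/ 95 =-9.54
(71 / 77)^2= 5041 / 5929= 0.85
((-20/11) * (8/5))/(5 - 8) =32/33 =0.97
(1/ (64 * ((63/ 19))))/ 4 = 0.00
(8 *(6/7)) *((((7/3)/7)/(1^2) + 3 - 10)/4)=-80/7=-11.43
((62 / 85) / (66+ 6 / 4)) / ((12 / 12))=124 / 11475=0.01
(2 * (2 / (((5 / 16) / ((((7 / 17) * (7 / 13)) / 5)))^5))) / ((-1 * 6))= -592393533390848 / 15444813430693359375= -0.00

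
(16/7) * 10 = 160/7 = 22.86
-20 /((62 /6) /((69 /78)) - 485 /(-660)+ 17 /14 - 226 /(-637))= -12892880 /9015399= -1.43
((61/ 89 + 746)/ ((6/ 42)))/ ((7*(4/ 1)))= 66455/ 356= 186.67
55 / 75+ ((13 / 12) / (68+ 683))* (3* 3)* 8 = 9431 / 11265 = 0.84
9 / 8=1.12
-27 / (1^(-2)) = -27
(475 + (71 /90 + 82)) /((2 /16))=200804 /45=4462.31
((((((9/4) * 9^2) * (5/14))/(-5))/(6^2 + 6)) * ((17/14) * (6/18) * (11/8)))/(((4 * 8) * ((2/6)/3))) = -136323/2809856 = -0.05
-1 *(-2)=2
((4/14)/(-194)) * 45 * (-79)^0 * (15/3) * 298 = -67050/679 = -98.75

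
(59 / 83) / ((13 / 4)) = 236 / 1079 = 0.22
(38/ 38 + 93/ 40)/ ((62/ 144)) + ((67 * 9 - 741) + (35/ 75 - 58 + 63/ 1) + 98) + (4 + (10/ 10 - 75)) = -45017/ 465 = -96.81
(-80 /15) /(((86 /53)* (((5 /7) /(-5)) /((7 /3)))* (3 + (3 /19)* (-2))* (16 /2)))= 49343 /19737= 2.50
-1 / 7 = -0.14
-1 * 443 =-443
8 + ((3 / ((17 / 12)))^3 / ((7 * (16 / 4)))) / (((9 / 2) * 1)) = 277720 / 34391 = 8.08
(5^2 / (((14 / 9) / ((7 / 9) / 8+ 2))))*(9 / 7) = 33975 / 784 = 43.34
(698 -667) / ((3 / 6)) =62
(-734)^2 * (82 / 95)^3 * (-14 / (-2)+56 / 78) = 2674020.61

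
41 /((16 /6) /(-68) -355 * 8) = -2091 /144842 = -0.01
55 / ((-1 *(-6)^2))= -1.53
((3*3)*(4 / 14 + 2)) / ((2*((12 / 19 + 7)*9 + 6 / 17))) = 7752 / 52031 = 0.15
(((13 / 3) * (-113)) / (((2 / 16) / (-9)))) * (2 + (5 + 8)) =528840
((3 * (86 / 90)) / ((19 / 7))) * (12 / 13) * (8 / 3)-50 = -175618 / 3705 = -47.40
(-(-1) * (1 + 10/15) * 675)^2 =1265625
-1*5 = -5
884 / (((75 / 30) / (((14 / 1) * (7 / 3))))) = 173264 / 15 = 11550.93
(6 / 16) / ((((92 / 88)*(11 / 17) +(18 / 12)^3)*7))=51 / 3857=0.01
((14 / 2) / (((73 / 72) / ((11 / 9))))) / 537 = 616 / 39201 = 0.02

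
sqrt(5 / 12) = sqrt(15) / 6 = 0.65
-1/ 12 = -0.08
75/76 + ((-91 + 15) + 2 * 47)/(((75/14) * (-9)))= 3497/5700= 0.61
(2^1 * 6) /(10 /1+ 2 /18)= 108 /91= 1.19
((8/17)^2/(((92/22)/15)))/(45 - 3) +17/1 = 17.02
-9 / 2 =-4.50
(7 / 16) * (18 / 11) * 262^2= 1081143 / 22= 49142.86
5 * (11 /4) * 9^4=360855 /4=90213.75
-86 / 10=-43 / 5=-8.60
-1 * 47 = -47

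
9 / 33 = 3 / 11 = 0.27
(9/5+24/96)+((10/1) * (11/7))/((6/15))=5787/140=41.34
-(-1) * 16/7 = 16/7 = 2.29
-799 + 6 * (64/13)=-10003/13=-769.46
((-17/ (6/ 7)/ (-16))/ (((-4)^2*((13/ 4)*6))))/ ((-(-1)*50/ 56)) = 833/ 187200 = 0.00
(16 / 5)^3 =4096 / 125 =32.77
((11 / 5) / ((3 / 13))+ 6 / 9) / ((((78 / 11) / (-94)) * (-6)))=22.54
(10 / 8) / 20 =1 / 16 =0.06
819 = 819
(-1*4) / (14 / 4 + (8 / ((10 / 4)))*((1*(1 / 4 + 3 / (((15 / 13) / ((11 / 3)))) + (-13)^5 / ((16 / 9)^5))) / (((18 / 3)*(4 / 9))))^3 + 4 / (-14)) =645636042579834306560000 / 248627965017313582952067045206998981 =0.00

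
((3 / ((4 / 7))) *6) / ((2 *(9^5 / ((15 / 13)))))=35 / 113724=0.00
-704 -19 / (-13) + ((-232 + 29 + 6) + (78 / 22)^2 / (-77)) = -108972771 / 121121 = -899.70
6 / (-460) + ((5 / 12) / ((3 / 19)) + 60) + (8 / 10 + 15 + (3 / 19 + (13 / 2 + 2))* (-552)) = -369759583 / 78660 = -4700.73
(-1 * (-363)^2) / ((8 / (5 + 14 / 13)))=-100093.76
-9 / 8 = -1.12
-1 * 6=-6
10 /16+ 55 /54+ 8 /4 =3.64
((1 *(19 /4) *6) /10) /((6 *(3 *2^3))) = 19 /960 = 0.02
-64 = -64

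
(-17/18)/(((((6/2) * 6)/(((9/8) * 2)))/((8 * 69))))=-391/6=-65.17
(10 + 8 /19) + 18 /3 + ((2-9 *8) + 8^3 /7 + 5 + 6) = 4065 /133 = 30.56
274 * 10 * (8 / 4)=5480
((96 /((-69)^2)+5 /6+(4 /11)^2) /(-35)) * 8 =-504764 /2240315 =-0.23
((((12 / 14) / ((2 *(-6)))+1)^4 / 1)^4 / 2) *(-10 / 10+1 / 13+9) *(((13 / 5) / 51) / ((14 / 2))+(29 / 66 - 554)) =-683.00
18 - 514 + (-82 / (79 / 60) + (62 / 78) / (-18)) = -30963457 / 55458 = -558.32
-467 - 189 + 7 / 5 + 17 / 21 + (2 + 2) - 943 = -167243 / 105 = -1592.79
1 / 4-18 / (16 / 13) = -115 / 8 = -14.38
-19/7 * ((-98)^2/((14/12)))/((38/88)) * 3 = -155232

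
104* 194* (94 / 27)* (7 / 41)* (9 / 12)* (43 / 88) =17839367 / 4059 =4395.02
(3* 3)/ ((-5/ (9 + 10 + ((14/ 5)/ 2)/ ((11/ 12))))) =-36.95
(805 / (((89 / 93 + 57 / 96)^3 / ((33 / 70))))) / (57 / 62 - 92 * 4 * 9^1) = -206719285690368 / 6725975940792875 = -0.03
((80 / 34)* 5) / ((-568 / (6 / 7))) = -150 / 8449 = -0.02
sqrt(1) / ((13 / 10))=10 / 13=0.77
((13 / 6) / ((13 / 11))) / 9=11 / 54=0.20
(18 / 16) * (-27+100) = 657 / 8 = 82.12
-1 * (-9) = 9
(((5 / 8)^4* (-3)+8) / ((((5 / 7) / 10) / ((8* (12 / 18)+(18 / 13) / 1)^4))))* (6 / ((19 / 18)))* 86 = 2738493803895353 / 26047632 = 105134079.13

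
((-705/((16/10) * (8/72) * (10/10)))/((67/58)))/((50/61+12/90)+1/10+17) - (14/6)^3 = -24247664219/119527866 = -202.86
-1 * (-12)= 12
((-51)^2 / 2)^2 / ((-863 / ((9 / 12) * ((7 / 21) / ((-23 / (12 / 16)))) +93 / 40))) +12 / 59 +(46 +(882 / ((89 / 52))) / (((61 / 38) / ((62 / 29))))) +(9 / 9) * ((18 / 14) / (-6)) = -1572820600838954939 / 413006133413440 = -3808.23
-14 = -14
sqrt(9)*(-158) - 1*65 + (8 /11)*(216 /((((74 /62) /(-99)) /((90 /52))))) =-11106779 /481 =-23091.02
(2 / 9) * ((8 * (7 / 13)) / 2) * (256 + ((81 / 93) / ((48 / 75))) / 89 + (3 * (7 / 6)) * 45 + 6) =129633581 / 645606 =200.79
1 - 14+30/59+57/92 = -64441/5428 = -11.87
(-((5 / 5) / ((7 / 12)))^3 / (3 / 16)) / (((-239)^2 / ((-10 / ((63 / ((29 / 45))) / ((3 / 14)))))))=29696 / 2880097941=0.00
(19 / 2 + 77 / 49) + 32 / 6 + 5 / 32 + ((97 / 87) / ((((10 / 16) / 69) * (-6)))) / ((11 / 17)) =-16231837 / 1071840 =-15.14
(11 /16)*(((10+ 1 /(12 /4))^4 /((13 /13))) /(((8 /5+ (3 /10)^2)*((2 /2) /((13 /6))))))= 253968275 /25272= 10049.39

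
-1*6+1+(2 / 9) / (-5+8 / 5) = -775 / 153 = -5.07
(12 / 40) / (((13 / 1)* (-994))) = -3 / 129220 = -0.00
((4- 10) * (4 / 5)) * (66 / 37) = -1584 / 185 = -8.56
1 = 1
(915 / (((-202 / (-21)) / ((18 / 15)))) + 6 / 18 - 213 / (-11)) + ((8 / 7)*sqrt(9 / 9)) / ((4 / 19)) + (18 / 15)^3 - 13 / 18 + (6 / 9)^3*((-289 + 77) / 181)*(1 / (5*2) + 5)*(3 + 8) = 120.81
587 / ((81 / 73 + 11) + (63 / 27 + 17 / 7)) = 899871 / 25864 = 34.79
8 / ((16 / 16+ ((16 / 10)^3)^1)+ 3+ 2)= 500 / 631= 0.79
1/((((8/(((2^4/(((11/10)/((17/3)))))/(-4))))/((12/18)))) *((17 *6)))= -5/297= -0.02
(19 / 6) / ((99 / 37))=703 / 594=1.18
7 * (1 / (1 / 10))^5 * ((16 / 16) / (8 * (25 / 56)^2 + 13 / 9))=2469600000 / 10721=230351.65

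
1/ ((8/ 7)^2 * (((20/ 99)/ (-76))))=-92169/ 320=-288.03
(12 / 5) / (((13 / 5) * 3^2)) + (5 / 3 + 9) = 140 / 13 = 10.77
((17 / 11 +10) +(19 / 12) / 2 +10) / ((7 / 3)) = 5897 / 616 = 9.57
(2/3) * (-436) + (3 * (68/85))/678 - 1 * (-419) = 217531/1695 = 128.34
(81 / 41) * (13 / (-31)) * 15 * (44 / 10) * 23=-1598454 / 1271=-1257.63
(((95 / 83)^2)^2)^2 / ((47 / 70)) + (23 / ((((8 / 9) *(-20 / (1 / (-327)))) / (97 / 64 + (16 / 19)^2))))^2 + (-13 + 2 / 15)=-437207607127316046591026176195213579 / 51559792945123466301230293293465600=-8.48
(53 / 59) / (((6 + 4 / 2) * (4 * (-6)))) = -53 / 11328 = -0.00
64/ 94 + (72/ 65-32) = -92296/ 3055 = -30.21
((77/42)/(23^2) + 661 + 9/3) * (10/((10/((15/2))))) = 10537735/2116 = 4980.03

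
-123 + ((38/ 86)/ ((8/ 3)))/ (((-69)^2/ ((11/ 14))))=-940087807/ 7642992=-123.00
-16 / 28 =-4 / 7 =-0.57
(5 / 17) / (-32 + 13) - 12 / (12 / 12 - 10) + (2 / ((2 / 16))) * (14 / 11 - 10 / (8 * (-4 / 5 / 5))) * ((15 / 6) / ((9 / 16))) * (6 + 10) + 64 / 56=771455921 / 74613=10339.43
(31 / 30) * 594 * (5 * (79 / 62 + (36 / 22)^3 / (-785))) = 739623429 / 189970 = 3893.37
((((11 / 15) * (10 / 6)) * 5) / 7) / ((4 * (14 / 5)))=275 / 3528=0.08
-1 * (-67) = 67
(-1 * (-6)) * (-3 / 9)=-2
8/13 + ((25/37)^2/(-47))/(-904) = 465336701/756158936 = 0.62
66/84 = 11/14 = 0.79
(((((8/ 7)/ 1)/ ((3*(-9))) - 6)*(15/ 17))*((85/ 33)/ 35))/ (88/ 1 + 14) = -2855/ 742203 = -0.00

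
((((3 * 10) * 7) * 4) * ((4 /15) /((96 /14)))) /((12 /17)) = 833 /18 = 46.28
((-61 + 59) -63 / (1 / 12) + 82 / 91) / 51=-68896 / 4641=-14.85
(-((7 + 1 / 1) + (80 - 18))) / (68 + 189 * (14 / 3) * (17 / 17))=-7 / 95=-0.07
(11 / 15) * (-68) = -748 / 15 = -49.87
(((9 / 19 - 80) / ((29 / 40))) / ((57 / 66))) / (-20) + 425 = 4515809 / 10469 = 431.35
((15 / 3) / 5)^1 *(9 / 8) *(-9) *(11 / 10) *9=-8019 / 80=-100.24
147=147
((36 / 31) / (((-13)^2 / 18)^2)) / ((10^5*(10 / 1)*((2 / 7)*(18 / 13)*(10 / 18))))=5103 / 85133750000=0.00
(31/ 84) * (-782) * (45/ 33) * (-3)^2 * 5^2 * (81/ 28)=-1104526125/ 4312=-256151.70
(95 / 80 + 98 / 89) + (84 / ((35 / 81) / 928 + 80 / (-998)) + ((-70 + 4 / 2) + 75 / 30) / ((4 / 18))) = -5731576532087 / 4256699120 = -1346.48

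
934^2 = 872356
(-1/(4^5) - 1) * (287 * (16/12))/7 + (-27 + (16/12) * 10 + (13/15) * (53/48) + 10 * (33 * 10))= 37239209/11520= 3232.57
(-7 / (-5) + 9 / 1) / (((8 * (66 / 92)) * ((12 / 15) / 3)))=299 / 44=6.80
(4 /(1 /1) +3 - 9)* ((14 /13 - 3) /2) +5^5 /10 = 8175 /26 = 314.42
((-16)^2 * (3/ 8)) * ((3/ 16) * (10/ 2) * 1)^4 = 151875/ 2048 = 74.16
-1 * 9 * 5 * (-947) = 42615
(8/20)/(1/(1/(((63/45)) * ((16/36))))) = 9/14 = 0.64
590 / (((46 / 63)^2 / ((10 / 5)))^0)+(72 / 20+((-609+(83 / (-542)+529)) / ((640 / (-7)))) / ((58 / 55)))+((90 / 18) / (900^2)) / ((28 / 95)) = 33904865321233 / 57037478400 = 594.43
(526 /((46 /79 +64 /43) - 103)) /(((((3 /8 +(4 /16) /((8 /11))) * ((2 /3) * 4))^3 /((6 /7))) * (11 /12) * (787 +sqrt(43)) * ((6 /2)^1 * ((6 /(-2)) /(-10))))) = -3599946019840 /3683942192223447 +4574264320 * sqrt(43) /3683942192223447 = -0.00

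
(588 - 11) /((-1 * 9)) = -577 /9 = -64.11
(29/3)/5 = 29/15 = 1.93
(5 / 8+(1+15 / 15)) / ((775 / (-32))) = -84 / 775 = -0.11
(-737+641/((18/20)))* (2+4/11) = -58.57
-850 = -850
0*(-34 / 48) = 0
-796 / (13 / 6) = -4776 / 13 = -367.38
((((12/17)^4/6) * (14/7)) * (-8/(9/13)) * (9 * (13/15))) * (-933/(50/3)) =417.57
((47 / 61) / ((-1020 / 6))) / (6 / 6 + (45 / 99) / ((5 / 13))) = -517 / 248880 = -0.00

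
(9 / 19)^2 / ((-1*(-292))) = 81 / 105412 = 0.00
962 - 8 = 954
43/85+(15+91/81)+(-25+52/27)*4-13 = -610472/6885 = -88.67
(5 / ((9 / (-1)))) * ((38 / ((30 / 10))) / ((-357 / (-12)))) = -760 / 3213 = -0.24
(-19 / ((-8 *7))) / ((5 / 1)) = 19 / 280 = 0.07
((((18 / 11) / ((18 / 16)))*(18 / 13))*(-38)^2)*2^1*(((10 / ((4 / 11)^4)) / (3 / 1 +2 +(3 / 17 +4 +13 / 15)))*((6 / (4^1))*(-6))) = -99245416050 / 33293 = -2980969.45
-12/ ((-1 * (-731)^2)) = 12/ 534361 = 0.00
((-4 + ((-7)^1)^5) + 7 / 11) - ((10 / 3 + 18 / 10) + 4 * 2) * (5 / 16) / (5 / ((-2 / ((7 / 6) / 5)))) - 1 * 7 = -5177581 / 308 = -16810.33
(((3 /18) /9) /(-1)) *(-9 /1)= 1 /6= 0.17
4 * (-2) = -8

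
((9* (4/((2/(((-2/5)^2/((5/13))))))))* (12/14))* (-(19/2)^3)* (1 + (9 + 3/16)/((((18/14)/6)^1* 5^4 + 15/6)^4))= -32040656043500569023/5822527204375000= -5502.88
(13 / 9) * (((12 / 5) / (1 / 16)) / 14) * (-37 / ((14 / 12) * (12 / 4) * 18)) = -15392 / 6615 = -2.33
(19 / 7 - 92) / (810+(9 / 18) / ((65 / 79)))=-81250 / 737653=-0.11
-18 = -18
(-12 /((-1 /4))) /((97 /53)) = 2544 /97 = 26.23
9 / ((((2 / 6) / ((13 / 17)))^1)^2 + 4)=13689 / 6373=2.15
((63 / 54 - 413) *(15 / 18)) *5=-1715.97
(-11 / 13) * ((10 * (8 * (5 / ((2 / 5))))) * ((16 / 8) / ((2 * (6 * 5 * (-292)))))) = 0.10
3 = 3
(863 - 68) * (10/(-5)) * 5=-7950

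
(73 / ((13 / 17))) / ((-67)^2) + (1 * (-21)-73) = -5484317 / 58357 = -93.98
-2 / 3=-0.67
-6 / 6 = -1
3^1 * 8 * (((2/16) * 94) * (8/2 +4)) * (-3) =-6768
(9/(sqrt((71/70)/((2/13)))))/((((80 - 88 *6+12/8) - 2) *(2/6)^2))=-108 *sqrt(32305)/275977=-0.07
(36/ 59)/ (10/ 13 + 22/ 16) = 3744/ 13157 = 0.28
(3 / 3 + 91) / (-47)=-92 / 47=-1.96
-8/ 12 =-2/ 3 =-0.67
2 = 2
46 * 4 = 184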